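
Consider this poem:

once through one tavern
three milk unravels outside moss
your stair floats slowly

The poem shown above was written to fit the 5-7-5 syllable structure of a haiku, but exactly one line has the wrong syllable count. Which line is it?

Line 1: "once through one tavern": 1+1+1+2 = 5 ✓
Line 2: "three milk unravels outside moss": 1+1+3+2+1 = 8 (expected 7)
Line 3: "your stair floats slowly": 1+1+1+2 = 5 ✓

Line 2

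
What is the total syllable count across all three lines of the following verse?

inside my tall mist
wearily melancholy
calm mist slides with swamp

17

Line 1: inside (2), my (1), tall (1), mist (1) → 5
Line 2: wearily (3), melancholy (4) → 7
Line 3: calm (1), mist (1), slides (1), with (1), swamp (1) → 5
Total: 5 + 7 + 5 = 17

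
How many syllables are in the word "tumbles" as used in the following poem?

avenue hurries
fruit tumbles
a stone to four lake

"tumbles" has 2 syllables.

2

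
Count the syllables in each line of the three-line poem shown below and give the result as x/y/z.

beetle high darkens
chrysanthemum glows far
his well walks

5/6/3

Line 1: "beetle high darkens": 2+1+2 = 5
Line 2: "chrysanthemum glows far": 4+1+1 = 6
Line 3: "his well walks": 1+1+1 = 3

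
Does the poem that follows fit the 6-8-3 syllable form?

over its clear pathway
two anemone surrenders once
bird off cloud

Line 1: over(2) + its(1) + clear(1) + pathway(2) = 6 ✓
Line 2: two(1) + anemone(4) + surrenders(3) + once(1) = 9 (expected 8)
Line 3: bird(1) + off(1) + cloud(1) = 3 ✓

No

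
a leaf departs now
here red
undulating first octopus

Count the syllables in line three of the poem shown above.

Line three: "undulating first octopus": 4+1+3 = 8

8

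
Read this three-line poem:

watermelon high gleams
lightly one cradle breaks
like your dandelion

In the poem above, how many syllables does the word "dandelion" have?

4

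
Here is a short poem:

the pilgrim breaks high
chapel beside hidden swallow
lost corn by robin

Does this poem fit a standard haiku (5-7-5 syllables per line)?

No

Line 1: the (1), pilgrim (2), breaks (1), high (1) → 5 ✓
Line 2: chapel (2), beside (2), hidden (2), swallow (2) → 8 (expected 7)
Line 3: lost (1), corn (1), by (1), robin (2) → 5 ✓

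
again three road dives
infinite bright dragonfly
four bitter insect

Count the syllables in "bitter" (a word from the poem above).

2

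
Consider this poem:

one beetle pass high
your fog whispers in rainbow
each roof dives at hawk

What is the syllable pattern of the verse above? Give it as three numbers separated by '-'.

Line 1: one(1) + beetle(2) + pass(1) + high(1) = 5
Line 2: your(1) + fog(1) + whispers(2) + in(1) + rainbow(2) = 7
Line 3: each(1) + roof(1) + dives(1) + at(1) + hawk(1) = 5

5-7-5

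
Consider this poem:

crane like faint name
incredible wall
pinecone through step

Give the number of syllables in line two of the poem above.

5

Line two: incredible (4), wall (1) → 5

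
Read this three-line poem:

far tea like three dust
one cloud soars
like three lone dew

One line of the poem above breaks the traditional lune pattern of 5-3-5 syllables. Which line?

Line 1: far(1) + tea(1) + like(1) + three(1) + dust(1) = 5 ✓
Line 2: one(1) + cloud(1) + soars(1) = 3 ✓
Line 3: like(1) + three(1) + lone(1) + dew(1) = 4 (expected 5)

The third line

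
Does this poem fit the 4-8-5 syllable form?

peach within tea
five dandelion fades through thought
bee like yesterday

Yes

Line 1: peach (1), within (2), tea (1) → 4 ✓
Line 2: five (1), dandelion (4), fades (1), through (1), thought (1) → 8 ✓
Line 3: bee (1), like (1), yesterday (3) → 5 ✓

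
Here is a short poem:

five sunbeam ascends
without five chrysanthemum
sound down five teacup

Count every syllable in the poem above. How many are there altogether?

Line 1: five (1), sunbeam (2), ascends (2) → 5
Line 2: without (2), five (1), chrysanthemum (4) → 7
Line 3: sound (1), down (1), five (1), teacup (2) → 5
Total: 5 + 7 + 5 = 17

17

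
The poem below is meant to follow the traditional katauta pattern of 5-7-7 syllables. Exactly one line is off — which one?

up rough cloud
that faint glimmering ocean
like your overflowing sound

Line 1: "up rough cloud": 1+1+1 = 3 (expected 5)
Line 2: "that faint glimmering ocean": 1+1+3+2 = 7 ✓
Line 3: "like your overflowing sound": 1+1+4+1 = 7 ✓

Line 1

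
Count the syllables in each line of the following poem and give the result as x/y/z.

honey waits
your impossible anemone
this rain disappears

3/9/5

Line 1: honey (2), waits (1) → 3
Line 2: your (1), impossible (4), anemone (4) → 9
Line 3: this (1), rain (1), disappears (3) → 5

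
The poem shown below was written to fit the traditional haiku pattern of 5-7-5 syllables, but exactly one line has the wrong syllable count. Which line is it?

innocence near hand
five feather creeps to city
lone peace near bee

Line 3

Line 1: "innocence near hand": 3+1+1 = 5 ✓
Line 2: "five feather creeps to city": 1+2+1+1+2 = 7 ✓
Line 3: "lone peace near bee": 1+1+1+1 = 4 (expected 5)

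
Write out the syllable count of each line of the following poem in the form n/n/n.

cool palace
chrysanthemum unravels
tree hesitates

3/7/4

Line 1: cool(1) + palace(2) = 3
Line 2: chrysanthemum(4) + unravels(3) = 7
Line 3: tree(1) + hesitates(3) = 4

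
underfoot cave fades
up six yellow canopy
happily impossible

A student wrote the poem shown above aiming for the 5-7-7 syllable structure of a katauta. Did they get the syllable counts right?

Yes

Line 1: "underfoot cave fades": 3+1+1 = 5 ✓
Line 2: "up six yellow canopy": 1+1+2+3 = 7 ✓
Line 3: "happily impossible": 3+4 = 7 ✓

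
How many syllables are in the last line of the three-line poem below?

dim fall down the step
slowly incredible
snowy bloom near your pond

The last line: snowy(2) + bloom(1) + near(1) + your(1) + pond(1) = 6

6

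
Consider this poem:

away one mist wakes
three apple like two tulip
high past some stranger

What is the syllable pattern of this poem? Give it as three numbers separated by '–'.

Line 1: away (2), one (1), mist (1), wakes (1) → 5
Line 2: three (1), apple (2), like (1), two (1), tulip (2) → 7
Line 3: high (1), past (1), some (1), stranger (2) → 5

5–7–5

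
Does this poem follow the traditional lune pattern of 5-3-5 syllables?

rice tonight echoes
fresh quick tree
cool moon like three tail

Yes

Line 1: rice (1), tonight (2), echoes (2) → 5 ✓
Line 2: fresh (1), quick (1), tree (1) → 3 ✓
Line 3: cool (1), moon (1), like (1), three (1), tail (1) → 5 ✓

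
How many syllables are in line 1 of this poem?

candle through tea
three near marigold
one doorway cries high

Line 1: candle(2) + through(1) + tea(1) = 4

4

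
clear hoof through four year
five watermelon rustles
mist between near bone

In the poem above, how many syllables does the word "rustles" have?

2

"rustles" has 2 syllables.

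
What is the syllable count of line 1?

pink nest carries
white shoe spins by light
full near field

Line 1: "pink nest carries": 1+1+2 = 4

4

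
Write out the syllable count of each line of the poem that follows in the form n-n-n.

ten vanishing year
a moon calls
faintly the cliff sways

Line 1: ten(1) + vanishing(3) + year(1) = 5
Line 2: a(1) + moon(1) + calls(1) = 3
Line 3: faintly(2) + the(1) + cliff(1) + sways(1) = 5

5-3-5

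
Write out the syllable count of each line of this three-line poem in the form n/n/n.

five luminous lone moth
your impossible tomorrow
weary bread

Line 1: five (1), luminous (3), lone (1), moth (1) → 6
Line 2: your (1), impossible (4), tomorrow (3) → 8
Line 3: weary (2), bread (1) → 3

6/8/3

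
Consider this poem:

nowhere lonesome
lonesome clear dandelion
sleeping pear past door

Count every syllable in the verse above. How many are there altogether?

Line 1: "nowhere lonesome": 2+2 = 4
Line 2: "lonesome clear dandelion": 2+1+4 = 7
Line 3: "sleeping pear past door": 2+1+1+1 = 5
Total: 4 + 7 + 5 = 16

16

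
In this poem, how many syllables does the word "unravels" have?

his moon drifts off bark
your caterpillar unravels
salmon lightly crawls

"unravels" has 3 syllables.

3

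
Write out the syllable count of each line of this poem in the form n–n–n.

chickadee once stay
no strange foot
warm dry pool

Line 1: chickadee(3) + once(1) + stay(1) = 5
Line 2: no(1) + strange(1) + foot(1) = 3
Line 3: warm(1) + dry(1) + pool(1) = 3

5–3–3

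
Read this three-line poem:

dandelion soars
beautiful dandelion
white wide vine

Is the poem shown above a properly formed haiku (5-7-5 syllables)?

No

Line 1: dandelion (4), soars (1) → 5 ✓
Line 2: beautiful (3), dandelion (4) → 7 ✓
Line 3: white (1), wide (1), vine (1) → 3 (expected 5)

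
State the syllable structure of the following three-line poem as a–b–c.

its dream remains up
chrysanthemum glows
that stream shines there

Line 1: its (1), dream (1), remains (2), up (1) → 5
Line 2: chrysanthemum (4), glows (1) → 5
Line 3: that (1), stream (1), shines (1), there (1) → 4

5–5–4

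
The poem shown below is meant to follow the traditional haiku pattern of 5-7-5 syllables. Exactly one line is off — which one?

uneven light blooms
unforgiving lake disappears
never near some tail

Line 1: "uneven light blooms": 3+1+1 = 5 ✓
Line 2: "unforgiving lake disappears": 4+1+3 = 8 (expected 7)
Line 3: "never near some tail": 2+1+1+1 = 5 ✓

The second line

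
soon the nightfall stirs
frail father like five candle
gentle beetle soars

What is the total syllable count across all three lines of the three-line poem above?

17

Line 1: soon (1), the (1), nightfall (2), stirs (1) → 5
Line 2: frail (1), father (2), like (1), five (1), candle (2) → 7
Line 3: gentle (2), beetle (2), soars (1) → 5
Total: 5 + 7 + 5 = 17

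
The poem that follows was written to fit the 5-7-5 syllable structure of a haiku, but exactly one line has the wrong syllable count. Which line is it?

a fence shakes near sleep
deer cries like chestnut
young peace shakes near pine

Line 1: a(1) + fence(1) + shakes(1) + near(1) + sleep(1) = 5 ✓
Line 2: deer(1) + cries(1) + like(1) + chestnut(2) = 5 (expected 7)
Line 3: young(1) + peace(1) + shakes(1) + near(1) + pine(1) = 5 ✓

Line 2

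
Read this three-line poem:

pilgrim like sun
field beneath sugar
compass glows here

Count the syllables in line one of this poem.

4

Line one: "pilgrim like sun": 2+1+1 = 4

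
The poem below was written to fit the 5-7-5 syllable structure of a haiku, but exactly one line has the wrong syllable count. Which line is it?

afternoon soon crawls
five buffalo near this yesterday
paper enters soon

The second line

Line 1: afternoon(3) + soon(1) + crawls(1) = 5 ✓
Line 2: five(1) + buffalo(3) + near(1) + this(1) + yesterday(3) = 9 (expected 7)
Line 3: paper(2) + enters(2) + soon(1) = 5 ✓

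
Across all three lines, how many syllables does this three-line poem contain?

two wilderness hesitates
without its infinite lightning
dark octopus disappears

22

Line 1: "two wilderness hesitates": 1+3+3 = 7
Line 2: "without its infinite lightning": 2+1+3+2 = 8
Line 3: "dark octopus disappears": 1+3+3 = 7
Total: 7 + 8 + 7 = 22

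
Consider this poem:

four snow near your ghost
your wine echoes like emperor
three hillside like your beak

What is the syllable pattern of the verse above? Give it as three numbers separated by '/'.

Line 1: "four snow near your ghost": 1+1+1+1+1 = 5
Line 2: "your wine echoes like emperor": 1+1+2+1+3 = 8
Line 3: "three hillside like your beak": 1+2+1+1+1 = 6

5/8/6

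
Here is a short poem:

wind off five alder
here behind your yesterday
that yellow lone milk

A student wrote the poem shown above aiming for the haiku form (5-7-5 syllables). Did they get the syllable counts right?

Yes

Line 1: wind (1), off (1), five (1), alder (2) → 5 ✓
Line 2: here (1), behind (2), your (1), yesterday (3) → 7 ✓
Line 3: that (1), yellow (2), lone (1), milk (1) → 5 ✓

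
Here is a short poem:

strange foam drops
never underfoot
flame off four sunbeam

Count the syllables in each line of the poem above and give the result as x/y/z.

3/5/5

Line 1: strange (1), foam (1), drops (1) → 3
Line 2: never (2), underfoot (3) → 5
Line 3: flame (1), off (1), four (1), sunbeam (2) → 5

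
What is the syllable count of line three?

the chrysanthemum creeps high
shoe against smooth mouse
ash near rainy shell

Line three: ash (1), near (1), rainy (2), shell (1) → 5

5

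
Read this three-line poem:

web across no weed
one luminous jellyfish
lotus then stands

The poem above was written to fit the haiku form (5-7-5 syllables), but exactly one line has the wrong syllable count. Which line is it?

Line 1: "web across no weed": 1+2+1+1 = 5 ✓
Line 2: "one luminous jellyfish": 1+3+3 = 7 ✓
Line 3: "lotus then stands": 2+1+1 = 4 (expected 5)

The third line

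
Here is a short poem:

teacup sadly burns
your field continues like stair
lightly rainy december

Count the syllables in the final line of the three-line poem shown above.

The final line: "lightly rainy december": 2+2+3 = 7

7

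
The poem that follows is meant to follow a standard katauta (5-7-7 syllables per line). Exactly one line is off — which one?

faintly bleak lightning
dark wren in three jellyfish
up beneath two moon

Line 1: faintly(2) + bleak(1) + lightning(2) = 5 ✓
Line 2: dark(1) + wren(1) + in(1) + three(1) + jellyfish(3) = 7 ✓
Line 3: up(1) + beneath(2) + two(1) + moon(1) = 5 (expected 7)

The third line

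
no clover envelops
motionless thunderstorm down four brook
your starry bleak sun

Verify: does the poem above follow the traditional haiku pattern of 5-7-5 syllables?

No

Line 1: no(1) + clover(2) + envelops(3) = 6 (expected 5)
Line 2: motionless(3) + thunderstorm(3) + down(1) + four(1) + brook(1) = 9 (expected 7)
Line 3: your(1) + starry(2) + bleak(1) + sun(1) = 5 ✓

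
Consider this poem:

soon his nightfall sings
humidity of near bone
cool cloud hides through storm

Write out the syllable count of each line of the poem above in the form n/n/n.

5/7/5

Line 1: soon (1), his (1), nightfall (2), sings (1) → 5
Line 2: humidity (4), of (1), near (1), bone (1) → 7
Line 3: cool (1), cloud (1), hides (1), through (1), storm (1) → 5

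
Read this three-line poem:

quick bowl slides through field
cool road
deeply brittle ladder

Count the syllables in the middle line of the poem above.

The middle line: "cool road": 1+1 = 2

2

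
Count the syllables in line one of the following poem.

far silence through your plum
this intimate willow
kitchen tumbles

Line one: far(1) + silence(2) + through(1) + your(1) + plum(1) = 6

6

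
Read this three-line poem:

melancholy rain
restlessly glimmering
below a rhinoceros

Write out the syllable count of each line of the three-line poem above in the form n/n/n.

5/6/7

Line 1: melancholy(4) + rain(1) = 5
Line 2: restlessly(3) + glimmering(3) = 6
Line 3: below(2) + a(1) + rhinoceros(4) = 7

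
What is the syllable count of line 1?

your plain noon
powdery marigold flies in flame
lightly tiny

Line 1: your (1), plain (1), noon (1) → 3

3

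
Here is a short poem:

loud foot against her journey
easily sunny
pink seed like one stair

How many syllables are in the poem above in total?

Line 1: loud(1) + foot(1) + against(2) + her(1) + journey(2) = 7
Line 2: easily(3) + sunny(2) = 5
Line 3: pink(1) + seed(1) + like(1) + one(1) + stair(1) = 5
Total: 7 + 5 + 5 = 17

17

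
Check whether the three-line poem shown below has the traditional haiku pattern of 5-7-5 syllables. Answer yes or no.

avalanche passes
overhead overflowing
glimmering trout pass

Yes

Line 1: avalanche (3), passes (2) → 5 ✓
Line 2: overhead (3), overflowing (4) → 7 ✓
Line 3: glimmering (3), trout (1), pass (1) → 5 ✓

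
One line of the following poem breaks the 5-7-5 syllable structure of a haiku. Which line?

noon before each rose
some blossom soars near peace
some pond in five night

Line 1: noon(1) + before(2) + each(1) + rose(1) = 5 ✓
Line 2: some(1) + blossom(2) + soars(1) + near(1) + peace(1) = 6 (expected 7)
Line 3: some(1) + pond(1) + in(1) + five(1) + night(1) = 5 ✓

The second line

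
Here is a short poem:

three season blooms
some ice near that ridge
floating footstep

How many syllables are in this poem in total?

13

Line 1: "three season blooms": 1+2+1 = 4
Line 2: "some ice near that ridge": 1+1+1+1+1 = 5
Line 3: "floating footstep": 2+2 = 4
Total: 4 + 5 + 4 = 13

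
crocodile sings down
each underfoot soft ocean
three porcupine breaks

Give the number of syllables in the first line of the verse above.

5

The first line: crocodile(3) + sings(1) + down(1) = 5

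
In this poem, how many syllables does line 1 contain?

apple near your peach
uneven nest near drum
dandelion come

Line 1: apple(2) + near(1) + your(1) + peach(1) = 5

5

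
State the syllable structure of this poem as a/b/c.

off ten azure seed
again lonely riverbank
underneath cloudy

5/7/5

Line 1: off(1) + ten(1) + azure(2) + seed(1) = 5
Line 2: again(2) + lonely(2) + riverbank(3) = 7
Line 3: underneath(3) + cloudy(2) = 5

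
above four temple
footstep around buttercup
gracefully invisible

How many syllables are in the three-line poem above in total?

19

Line 1: "above four temple": 2+1+2 = 5
Line 2: "footstep around buttercup": 2+2+3 = 7
Line 3: "gracefully invisible": 3+4 = 7
Total: 5 + 7 + 7 = 19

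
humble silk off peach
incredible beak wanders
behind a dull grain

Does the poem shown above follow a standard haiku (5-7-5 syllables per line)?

Line 1: humble (2), silk (1), off (1), peach (1) → 5 ✓
Line 2: incredible (4), beak (1), wanders (2) → 7 ✓
Line 3: behind (2), a (1), dull (1), grain (1) → 5 ✓

Yes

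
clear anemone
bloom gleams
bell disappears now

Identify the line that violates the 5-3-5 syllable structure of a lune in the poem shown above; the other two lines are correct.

Line 1: clear(1) + anemone(4) = 5 ✓
Line 2: bloom(1) + gleams(1) = 2 (expected 3)
Line 3: bell(1) + disappears(3) + now(1) = 5 ✓

Line 2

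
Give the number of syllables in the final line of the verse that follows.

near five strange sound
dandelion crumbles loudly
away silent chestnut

The final line: away (2), silent (2), chestnut (2) → 6

6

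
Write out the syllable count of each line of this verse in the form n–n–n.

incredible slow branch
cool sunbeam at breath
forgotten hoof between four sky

Line 1: "incredible slow branch": 4+1+1 = 6
Line 2: "cool sunbeam at breath": 1+2+1+1 = 5
Line 3: "forgotten hoof between four sky": 3+1+2+1+1 = 8

6–5–8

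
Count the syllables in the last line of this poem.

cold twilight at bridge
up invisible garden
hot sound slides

3

The last line: "hot sound slides": 1+1+1 = 3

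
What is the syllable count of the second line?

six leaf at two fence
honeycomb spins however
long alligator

7

The second line: honeycomb(3) + spins(1) + however(3) = 7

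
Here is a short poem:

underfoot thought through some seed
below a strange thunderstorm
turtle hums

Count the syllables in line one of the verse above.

Line one: underfoot(3) + thought(1) + through(1) + some(1) + seed(1) = 7

7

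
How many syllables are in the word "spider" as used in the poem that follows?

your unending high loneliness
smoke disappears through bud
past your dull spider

2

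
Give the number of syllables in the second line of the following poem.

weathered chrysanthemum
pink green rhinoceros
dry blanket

6

The second line: pink (1), green (1), rhinoceros (4) → 6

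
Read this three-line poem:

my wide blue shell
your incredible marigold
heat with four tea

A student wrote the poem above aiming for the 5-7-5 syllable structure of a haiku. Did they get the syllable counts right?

No

Line 1: "my wide blue shell": 1+1+1+1 = 4 (expected 5)
Line 2: "your incredible marigold": 1+4+3 = 8 (expected 7)
Line 3: "heat with four tea": 1+1+1+1 = 4 (expected 5)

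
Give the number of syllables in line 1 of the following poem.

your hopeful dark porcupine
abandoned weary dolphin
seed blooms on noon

7

Line 1: your (1), hopeful (2), dark (1), porcupine (3) → 7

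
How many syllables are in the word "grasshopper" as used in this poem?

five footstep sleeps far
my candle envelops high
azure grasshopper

"grasshopper" has 3 syllables.

3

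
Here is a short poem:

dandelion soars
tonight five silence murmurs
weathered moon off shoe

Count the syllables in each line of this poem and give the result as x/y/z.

5/7/5

Line 1: dandelion (4), soars (1) → 5
Line 2: tonight (2), five (1), silence (2), murmurs (2) → 7
Line 3: weathered (2), moon (1), off (1), shoe (1) → 5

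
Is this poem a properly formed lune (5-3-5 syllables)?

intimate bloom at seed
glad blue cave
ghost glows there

Line 1: intimate (3), bloom (1), at (1), seed (1) → 6 (expected 5)
Line 2: glad (1), blue (1), cave (1) → 3 ✓
Line 3: ghost (1), glows (1), there (1) → 3 (expected 5)

No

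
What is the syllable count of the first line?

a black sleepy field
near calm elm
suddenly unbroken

5

The first line: "a black sleepy field": 1+1+2+1 = 5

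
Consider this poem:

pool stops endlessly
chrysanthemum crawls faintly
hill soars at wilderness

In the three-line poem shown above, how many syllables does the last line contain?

6

The last line: "hill soars at wilderness": 1+1+1+3 = 6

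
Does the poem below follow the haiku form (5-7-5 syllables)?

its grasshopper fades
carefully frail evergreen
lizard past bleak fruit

Yes

Line 1: its(1) + grasshopper(3) + fades(1) = 5 ✓
Line 2: carefully(3) + frail(1) + evergreen(3) = 7 ✓
Line 3: lizard(2) + past(1) + bleak(1) + fruit(1) = 5 ✓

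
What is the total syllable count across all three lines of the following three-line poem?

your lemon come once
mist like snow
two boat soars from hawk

13

Line 1: your(1) + lemon(2) + come(1) + once(1) = 5
Line 2: mist(1) + like(1) + snow(1) = 3
Line 3: two(1) + boat(1) + soars(1) + from(1) + hawk(1) = 5
Total: 5 + 3 + 5 = 13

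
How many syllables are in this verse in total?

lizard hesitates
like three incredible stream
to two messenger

17

Line 1: lizard(2) + hesitates(3) = 5
Line 2: like(1) + three(1) + incredible(4) + stream(1) = 7
Line 3: to(1) + two(1) + messenger(3) = 5
Total: 5 + 7 + 5 = 17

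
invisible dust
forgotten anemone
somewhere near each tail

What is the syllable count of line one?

5

Line one: invisible(4) + dust(1) = 5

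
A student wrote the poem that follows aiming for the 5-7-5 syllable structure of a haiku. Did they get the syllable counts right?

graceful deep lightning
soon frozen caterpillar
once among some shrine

Line 1: graceful (2), deep (1), lightning (2) → 5 ✓
Line 2: soon (1), frozen (2), caterpillar (4) → 7 ✓
Line 3: once (1), among (2), some (1), shrine (1) → 5 ✓

Yes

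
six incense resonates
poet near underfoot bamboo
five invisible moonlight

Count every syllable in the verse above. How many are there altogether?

21

Line 1: "six incense resonates": 1+2+3 = 6
Line 2: "poet near underfoot bamboo": 2+1+3+2 = 8
Line 3: "five invisible moonlight": 1+4+2 = 7
Total: 6 + 8 + 7 = 21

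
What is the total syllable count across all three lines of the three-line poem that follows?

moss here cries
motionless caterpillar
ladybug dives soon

15

Line 1: moss(1) + here(1) + cries(1) = 3
Line 2: motionless(3) + caterpillar(4) = 7
Line 3: ladybug(3) + dives(1) + soon(1) = 5
Total: 3 + 7 + 5 = 15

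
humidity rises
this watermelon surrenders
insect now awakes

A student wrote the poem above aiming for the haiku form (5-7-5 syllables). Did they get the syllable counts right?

No

Line 1: humidity(4) + rises(2) = 6 (expected 5)
Line 2: this(1) + watermelon(4) + surrenders(3) = 8 (expected 7)
Line 3: insect(2) + now(1) + awakes(2) = 5 ✓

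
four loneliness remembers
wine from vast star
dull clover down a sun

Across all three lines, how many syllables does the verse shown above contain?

17

Line 1: four(1) + loneliness(3) + remembers(3) = 7
Line 2: wine(1) + from(1) + vast(1) + star(1) = 4
Line 3: dull(1) + clover(2) + down(1) + a(1) + sun(1) = 6
Total: 7 + 4 + 6 = 17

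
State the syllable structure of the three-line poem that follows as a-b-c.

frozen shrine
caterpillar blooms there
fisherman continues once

Line 1: "frozen shrine": 2+1 = 3
Line 2: "caterpillar blooms there": 4+1+1 = 6
Line 3: "fisherman continues once": 3+3+1 = 7

3-6-7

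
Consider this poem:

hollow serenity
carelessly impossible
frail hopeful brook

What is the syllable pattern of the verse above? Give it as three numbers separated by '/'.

6/7/4

Line 1: hollow (2), serenity (4) → 6
Line 2: carelessly (3), impossible (4) → 7
Line 3: frail (1), hopeful (2), brook (1) → 4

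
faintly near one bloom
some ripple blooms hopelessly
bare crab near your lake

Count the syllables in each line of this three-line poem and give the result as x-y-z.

Line 1: "faintly near one bloom": 2+1+1+1 = 5
Line 2: "some ripple blooms hopelessly": 1+2+1+3 = 7
Line 3: "bare crab near your lake": 1+1+1+1+1 = 5

5-7-5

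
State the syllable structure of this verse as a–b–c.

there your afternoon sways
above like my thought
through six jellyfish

Line 1: there (1), your (1), afternoon (3), sways (1) → 6
Line 2: above (2), like (1), my (1), thought (1) → 5
Line 3: through (1), six (1), jellyfish (3) → 5

6–5–5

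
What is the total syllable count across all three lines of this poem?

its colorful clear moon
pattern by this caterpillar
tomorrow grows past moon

Line 1: "its colorful clear moon": 1+3+1+1 = 6
Line 2: "pattern by this caterpillar": 2+1+1+4 = 8
Line 3: "tomorrow grows past moon": 3+1+1+1 = 6
Total: 6 + 8 + 6 = 20

20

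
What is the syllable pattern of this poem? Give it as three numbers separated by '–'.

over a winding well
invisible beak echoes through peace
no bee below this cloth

Line 1: over(2) + a(1) + winding(2) + well(1) = 6
Line 2: invisible(4) + beak(1) + echoes(2) + through(1) + peace(1) = 9
Line 3: no(1) + bee(1) + below(2) + this(1) + cloth(1) = 6

6–9–6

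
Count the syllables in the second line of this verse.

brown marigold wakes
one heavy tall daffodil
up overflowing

The second line: "one heavy tall daffodil": 1+2+1+3 = 7

7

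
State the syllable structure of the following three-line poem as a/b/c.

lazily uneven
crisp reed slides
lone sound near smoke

6/3/4

Line 1: lazily(3) + uneven(3) = 6
Line 2: crisp(1) + reed(1) + slides(1) = 3
Line 3: lone(1) + sound(1) + near(1) + smoke(1) = 4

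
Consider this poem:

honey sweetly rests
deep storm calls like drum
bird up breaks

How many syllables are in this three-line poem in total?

13

Line 1: honey(2) + sweetly(2) + rests(1) = 5
Line 2: deep(1) + storm(1) + calls(1) + like(1) + drum(1) = 5
Line 3: bird(1) + up(1) + breaks(1) = 3
Total: 5 + 5 + 3 = 13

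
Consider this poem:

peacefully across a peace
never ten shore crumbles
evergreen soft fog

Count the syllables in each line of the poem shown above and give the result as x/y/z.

7/6/5

Line 1: peacefully(3) + across(2) + a(1) + peace(1) = 7
Line 2: never(2) + ten(1) + shore(1) + crumbles(2) = 6
Line 3: evergreen(3) + soft(1) + fog(1) = 5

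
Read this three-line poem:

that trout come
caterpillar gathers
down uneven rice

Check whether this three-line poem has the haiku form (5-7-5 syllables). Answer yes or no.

No

Line 1: that (1), trout (1), come (1) → 3 (expected 5)
Line 2: caterpillar (4), gathers (2) → 6 (expected 7)
Line 3: down (1), uneven (3), rice (1) → 5 ✓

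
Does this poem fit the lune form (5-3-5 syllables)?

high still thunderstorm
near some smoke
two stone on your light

Line 1: high(1) + still(1) + thunderstorm(3) = 5 ✓
Line 2: near(1) + some(1) + smoke(1) = 3 ✓
Line 3: two(1) + stone(1) + on(1) + your(1) + light(1) = 5 ✓

Yes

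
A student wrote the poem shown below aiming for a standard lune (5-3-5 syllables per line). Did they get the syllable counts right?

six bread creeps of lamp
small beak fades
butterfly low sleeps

Yes

Line 1: six(1) + bread(1) + creeps(1) + of(1) + lamp(1) = 5 ✓
Line 2: small(1) + beak(1) + fades(1) = 3 ✓
Line 3: butterfly(3) + low(1) + sleeps(1) = 5 ✓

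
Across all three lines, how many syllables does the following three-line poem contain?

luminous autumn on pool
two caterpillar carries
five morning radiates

Line 1: "luminous autumn on pool": 3+2+1+1 = 7
Line 2: "two caterpillar carries": 1+4+2 = 7
Line 3: "five morning radiates": 1+2+3 = 6
Total: 7 + 7 + 6 = 20

20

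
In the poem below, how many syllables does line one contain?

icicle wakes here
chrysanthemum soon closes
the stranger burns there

Line one: "icicle wakes here": 3+1+1 = 5

5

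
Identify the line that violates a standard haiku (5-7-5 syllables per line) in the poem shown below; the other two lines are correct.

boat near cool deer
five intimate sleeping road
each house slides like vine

The first line

Line 1: "boat near cool deer": 1+1+1+1 = 4 (expected 5)
Line 2: "five intimate sleeping road": 1+3+2+1 = 7 ✓
Line 3: "each house slides like vine": 1+1+1+1+1 = 5 ✓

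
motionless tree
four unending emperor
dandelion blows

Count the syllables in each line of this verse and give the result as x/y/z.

Line 1: "motionless tree": 3+1 = 4
Line 2: "four unending emperor": 1+3+3 = 7
Line 3: "dandelion blows": 4+1 = 5

4/7/5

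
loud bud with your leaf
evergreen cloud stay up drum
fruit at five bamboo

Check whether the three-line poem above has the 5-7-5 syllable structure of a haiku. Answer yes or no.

Line 1: loud(1) + bud(1) + with(1) + your(1) + leaf(1) = 5 ✓
Line 2: evergreen(3) + cloud(1) + stay(1) + up(1) + drum(1) = 7 ✓
Line 3: fruit(1) + at(1) + five(1) + bamboo(2) = 5 ✓

Yes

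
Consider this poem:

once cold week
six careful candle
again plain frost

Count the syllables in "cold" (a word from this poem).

1

"cold" has 1 syllable.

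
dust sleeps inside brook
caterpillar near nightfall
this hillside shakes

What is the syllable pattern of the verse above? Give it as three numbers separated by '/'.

Line 1: "dust sleeps inside brook": 1+1+2+1 = 5
Line 2: "caterpillar near nightfall": 4+1+2 = 7
Line 3: "this hillside shakes": 1+2+1 = 4

5/7/4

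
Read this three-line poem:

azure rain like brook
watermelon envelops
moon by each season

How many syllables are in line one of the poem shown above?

Line one: azure(2) + rain(1) + like(1) + brook(1) = 5

5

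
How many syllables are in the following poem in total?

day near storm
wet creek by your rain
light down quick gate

12

Line 1: "day near storm": 1+1+1 = 3
Line 2: "wet creek by your rain": 1+1+1+1+1 = 5
Line 3: "light down quick gate": 1+1+1+1 = 4
Total: 3 + 5 + 4 = 12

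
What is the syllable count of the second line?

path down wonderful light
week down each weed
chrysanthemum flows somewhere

The second line: "week down each weed": 1+1+1+1 = 4

4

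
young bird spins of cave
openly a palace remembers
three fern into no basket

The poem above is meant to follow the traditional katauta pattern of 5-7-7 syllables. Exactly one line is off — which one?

Line 1: young(1) + bird(1) + spins(1) + of(1) + cave(1) = 5 ✓
Line 2: openly(3) + a(1) + palace(2) + remembers(3) = 9 (expected 7)
Line 3: three(1) + fern(1) + into(2) + no(1) + basket(2) = 7 ✓

Line 2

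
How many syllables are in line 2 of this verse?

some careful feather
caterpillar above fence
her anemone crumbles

Line 2: "caterpillar above fence": 4+2+1 = 7

7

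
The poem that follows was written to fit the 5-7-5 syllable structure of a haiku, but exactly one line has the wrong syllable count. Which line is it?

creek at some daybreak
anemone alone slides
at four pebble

The third line

Line 1: "creek at some daybreak": 1+1+1+2 = 5 ✓
Line 2: "anemone alone slides": 4+2+1 = 7 ✓
Line 3: "at four pebble": 1+1+2 = 4 (expected 5)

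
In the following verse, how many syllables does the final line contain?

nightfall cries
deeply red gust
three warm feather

4

The final line: three(1) + warm(1) + feather(2) = 4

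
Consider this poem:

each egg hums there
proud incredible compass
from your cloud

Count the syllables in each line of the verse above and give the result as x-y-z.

4-7-3

Line 1: each(1) + egg(1) + hums(1) + there(1) = 4
Line 2: proud(1) + incredible(4) + compass(2) = 7
Line 3: from(1) + your(1) + cloud(1) = 3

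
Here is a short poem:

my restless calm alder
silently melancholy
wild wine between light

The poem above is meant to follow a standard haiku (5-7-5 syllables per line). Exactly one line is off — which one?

Line 1

Line 1: my(1) + restless(2) + calm(1) + alder(2) = 6 (expected 5)
Line 2: silently(3) + melancholy(4) = 7 ✓
Line 3: wild(1) + wine(1) + between(2) + light(1) = 5 ✓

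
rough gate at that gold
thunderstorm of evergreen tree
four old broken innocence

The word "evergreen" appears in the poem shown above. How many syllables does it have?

"evergreen" has 3 syllables.

3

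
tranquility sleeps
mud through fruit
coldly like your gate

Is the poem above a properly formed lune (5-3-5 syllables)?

Line 1: "tranquility sleeps": 4+1 = 5 ✓
Line 2: "mud through fruit": 1+1+1 = 3 ✓
Line 3: "coldly like your gate": 2+1+1+1 = 5 ✓

Yes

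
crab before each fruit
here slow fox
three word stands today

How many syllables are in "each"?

1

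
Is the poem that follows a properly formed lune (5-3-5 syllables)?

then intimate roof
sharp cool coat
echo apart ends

Yes

Line 1: then (1), intimate (3), roof (1) → 5 ✓
Line 2: sharp (1), cool (1), coat (1) → 3 ✓
Line 3: echo (2), apart (2), ends (1) → 5 ✓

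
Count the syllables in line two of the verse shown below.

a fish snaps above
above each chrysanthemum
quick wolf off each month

Line two: "above each chrysanthemum": 2+1+4 = 7

7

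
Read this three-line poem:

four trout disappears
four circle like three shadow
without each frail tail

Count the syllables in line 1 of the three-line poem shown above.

Line 1: four (1), trout (1), disappears (3) → 5

5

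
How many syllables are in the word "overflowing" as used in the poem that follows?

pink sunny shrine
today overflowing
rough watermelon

"overflowing" has 4 syllables.

4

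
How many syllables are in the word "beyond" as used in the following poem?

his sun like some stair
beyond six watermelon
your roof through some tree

2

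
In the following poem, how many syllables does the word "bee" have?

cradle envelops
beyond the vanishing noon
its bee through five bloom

1

"bee" has 1 syllable.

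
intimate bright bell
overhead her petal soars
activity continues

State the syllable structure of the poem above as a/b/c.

5/7/7

Line 1: intimate (3), bright (1), bell (1) → 5
Line 2: overhead (3), her (1), petal (2), soars (1) → 7
Line 3: activity (4), continues (3) → 7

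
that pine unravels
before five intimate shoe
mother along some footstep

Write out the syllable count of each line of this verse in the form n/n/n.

Line 1: "that pine unravels": 1+1+3 = 5
Line 2: "before five intimate shoe": 2+1+3+1 = 7
Line 3: "mother along some footstep": 2+2+1+2 = 7

5/7/7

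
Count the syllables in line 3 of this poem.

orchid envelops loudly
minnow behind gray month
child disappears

4

Line 3: child(1) + disappears(3) = 4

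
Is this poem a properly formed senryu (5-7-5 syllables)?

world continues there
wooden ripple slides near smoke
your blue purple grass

Yes

Line 1: world (1), continues (3), there (1) → 5 ✓
Line 2: wooden (2), ripple (2), slides (1), near (1), smoke (1) → 7 ✓
Line 3: your (1), blue (1), purple (2), grass (1) → 5 ✓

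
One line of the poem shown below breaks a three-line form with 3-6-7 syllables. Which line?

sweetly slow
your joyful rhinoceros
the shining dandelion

Line 1: sweetly (2), slow (1) → 3 ✓
Line 2: your (1), joyful (2), rhinoceros (4) → 7 (expected 6)
Line 3: the (1), shining (2), dandelion (4) → 7 ✓

The second line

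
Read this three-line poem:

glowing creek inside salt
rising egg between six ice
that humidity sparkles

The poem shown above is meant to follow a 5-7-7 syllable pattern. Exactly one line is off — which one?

The first line

Line 1: glowing(2) + creek(1) + inside(2) + salt(1) = 6 (expected 5)
Line 2: rising(2) + egg(1) + between(2) + six(1) + ice(1) = 7 ✓
Line 3: that(1) + humidity(4) + sparkles(2) = 7 ✓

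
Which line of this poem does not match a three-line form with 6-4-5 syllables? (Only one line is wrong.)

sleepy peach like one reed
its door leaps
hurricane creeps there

Line 1: "sleepy peach like one reed": 2+1+1+1+1 = 6 ✓
Line 2: "its door leaps": 1+1+1 = 3 (expected 4)
Line 3: "hurricane creeps there": 3+1+1 = 5 ✓

The second line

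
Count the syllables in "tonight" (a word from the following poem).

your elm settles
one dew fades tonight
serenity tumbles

"tonight" has 2 syllables.

2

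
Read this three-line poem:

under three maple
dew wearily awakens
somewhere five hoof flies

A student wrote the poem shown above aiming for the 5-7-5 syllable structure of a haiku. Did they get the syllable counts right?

Line 1: "under three maple": 2+1+2 = 5 ✓
Line 2: "dew wearily awakens": 1+3+3 = 7 ✓
Line 3: "somewhere five hoof flies": 2+1+1+1 = 5 ✓

Yes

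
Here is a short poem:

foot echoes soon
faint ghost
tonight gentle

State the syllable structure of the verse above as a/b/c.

Line 1: foot (1), echoes (2), soon (1) → 4
Line 2: faint (1), ghost (1) → 2
Line 3: tonight (2), gentle (2) → 4

4/2/4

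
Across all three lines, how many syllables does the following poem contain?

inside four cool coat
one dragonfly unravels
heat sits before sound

Line 1: inside(2) + four(1) + cool(1) + coat(1) = 5
Line 2: one(1) + dragonfly(3) + unravels(3) = 7
Line 3: heat(1) + sits(1) + before(2) + sound(1) = 5
Total: 5 + 7 + 5 = 17

17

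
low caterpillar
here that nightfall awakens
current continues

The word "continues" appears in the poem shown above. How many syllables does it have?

"continues" has 3 syllables.

3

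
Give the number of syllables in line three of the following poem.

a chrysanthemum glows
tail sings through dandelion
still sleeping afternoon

Line three: still (1), sleeping (2), afternoon (3) → 6

6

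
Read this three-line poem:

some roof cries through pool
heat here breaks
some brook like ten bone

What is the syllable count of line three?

Line three: "some brook like ten bone": 1+1+1+1+1 = 5

5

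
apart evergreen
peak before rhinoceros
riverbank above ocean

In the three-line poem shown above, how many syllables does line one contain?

5

Line one: apart (2), evergreen (3) → 5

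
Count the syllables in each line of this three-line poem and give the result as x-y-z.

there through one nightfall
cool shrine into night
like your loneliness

5-5-5

Line 1: "there through one nightfall": 1+1+1+2 = 5
Line 2: "cool shrine into night": 1+1+2+1 = 5
Line 3: "like your loneliness": 1+1+3 = 5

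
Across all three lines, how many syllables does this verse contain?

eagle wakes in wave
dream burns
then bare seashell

Line 1: eagle (2), wakes (1), in (1), wave (1) → 5
Line 2: dream (1), burns (1) → 2
Line 3: then (1), bare (1), seashell (2) → 4
Total: 5 + 2 + 4 = 11

11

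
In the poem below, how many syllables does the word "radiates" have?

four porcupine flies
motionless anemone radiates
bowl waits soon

3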